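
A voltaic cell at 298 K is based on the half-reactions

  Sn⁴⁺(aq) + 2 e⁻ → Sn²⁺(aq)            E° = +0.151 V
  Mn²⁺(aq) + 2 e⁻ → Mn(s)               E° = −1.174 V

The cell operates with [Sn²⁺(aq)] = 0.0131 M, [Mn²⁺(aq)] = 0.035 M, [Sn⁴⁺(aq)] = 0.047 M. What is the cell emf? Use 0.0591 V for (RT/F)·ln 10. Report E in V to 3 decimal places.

Sn⁴⁺/Sn²⁺ is reduced (cathode, E° = +0.151 V) and Mn²⁺/Mn is oxidized (anode).
E°cell = E°cat − E°an = +0.151 − (−1.174) = +1.325 V; n = 2.
For the overall reaction Sn⁴⁺(aq) + Mn(s) → Sn²⁺(aq) + Mn²⁺(aq), Q = ([Sn²⁺(aq)]·[Mn²⁺(aq)]) / [Sn⁴⁺(aq)] = 0.00976, giving log Q = −2.011.
Applying E = E° − (RT ln10/nF)·log Q gives +1.325 − (0.0591/2)(−2.011) = +1.384 V.

+1.384 V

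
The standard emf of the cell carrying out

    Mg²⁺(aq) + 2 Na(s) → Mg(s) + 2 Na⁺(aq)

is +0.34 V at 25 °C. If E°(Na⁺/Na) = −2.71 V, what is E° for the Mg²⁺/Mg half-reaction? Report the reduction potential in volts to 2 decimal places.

In the reaction as written the Mg²⁺/Mg couple is reduced (cathode) and Na⁺/Na is oxidized (anode), so E°cell = E°(Mg²⁺/Mg) − E°(Na⁺/Na).
E°(Mg²⁺/Mg) = E°cell + E°(anode) = +0.34 + (−2.71) = −2.37 V.

−2.37 V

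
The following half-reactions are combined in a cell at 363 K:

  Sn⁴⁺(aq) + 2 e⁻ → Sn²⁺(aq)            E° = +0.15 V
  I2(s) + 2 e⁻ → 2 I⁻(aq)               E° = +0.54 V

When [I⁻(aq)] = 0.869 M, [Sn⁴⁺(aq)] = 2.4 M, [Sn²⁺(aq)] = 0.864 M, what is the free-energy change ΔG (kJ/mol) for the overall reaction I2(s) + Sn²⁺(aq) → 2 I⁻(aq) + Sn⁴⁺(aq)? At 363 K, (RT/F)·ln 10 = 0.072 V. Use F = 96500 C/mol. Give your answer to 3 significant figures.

−73.0 kJ/mol

With I₂/I⁻ reduced at the cathode, E°cell = +0.54 − (+0.15) = +0.39 V and n = 2.
Here Q = ([I⁻(aq)]^2·[Sn⁴⁺(aq)]) / [Sn²⁺(aq)] = 2.1 (log Q = 0.322), giving E = +0.39 − (0.072/2)·(0.322) = +0.3784 V.
Finally ΔG = −nFE = −(2)(96500 C/mol)(+0.3784 V) = −73.0 kJ/mol.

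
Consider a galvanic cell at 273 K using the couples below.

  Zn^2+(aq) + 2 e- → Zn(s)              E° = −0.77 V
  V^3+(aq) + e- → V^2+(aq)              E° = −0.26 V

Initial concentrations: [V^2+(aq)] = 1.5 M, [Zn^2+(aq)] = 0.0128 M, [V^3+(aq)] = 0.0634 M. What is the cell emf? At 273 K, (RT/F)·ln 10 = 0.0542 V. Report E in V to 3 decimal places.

+0.487 V

V³⁺/V²⁺ is reduced (cathode, E° = −0.26 V) and Zn²⁺/Zn is oxidized (anode).
The standard potential is −0.26 − (−0.77) = +0.51 V and the balanced reaction transfers n = 2 electrons.
The balanced reaction is 2 V^3+(aq) + Zn(s) → 2 V^2+(aq) + Zn^2+(aq), so Q = ([V^2+(aq)]^2·[Zn^2+(aq)]) / [V^3+(aq)]^2 = 7.16 and log Q = 0.855.
Applying E = E° − (RT ln10/nF)·log Q gives +0.51 − (0.0542/2)(0.855) = +0.487 V.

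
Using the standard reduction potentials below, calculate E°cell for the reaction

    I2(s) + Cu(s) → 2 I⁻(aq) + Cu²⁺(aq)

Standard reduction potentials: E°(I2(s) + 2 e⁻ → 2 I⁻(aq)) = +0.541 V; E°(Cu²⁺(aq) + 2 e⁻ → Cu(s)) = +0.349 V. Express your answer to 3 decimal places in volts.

In the reaction as written, I2(s) is reduced (cathode) and Cu²⁺(aq) is produced by oxidation at the anode.
E°cell = E°(cathode) − E°(anode) = +0.541 − (+0.349) = +0.192 V.

+0.192 V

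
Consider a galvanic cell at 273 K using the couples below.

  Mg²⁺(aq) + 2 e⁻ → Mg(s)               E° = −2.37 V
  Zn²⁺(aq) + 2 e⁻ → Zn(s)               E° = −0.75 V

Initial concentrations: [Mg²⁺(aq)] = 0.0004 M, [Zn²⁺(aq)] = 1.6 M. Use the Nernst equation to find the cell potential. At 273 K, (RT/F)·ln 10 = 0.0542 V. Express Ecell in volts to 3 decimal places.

Zn²⁺/Zn is reduced (cathode, E° = −0.75 V) and Mg²⁺/Mg is oxidized (anode).
E°cell = E°cat − E°an = −0.75 − (−2.37) = +1.62 V; n = 2.
The balanced reaction is Zn²⁺(aq) + Mg(s) → Zn(s) + Mg²⁺(aq), so Q = [Mg²⁺(aq)] / [Zn²⁺(aq)] = 0.00025 and log Q = −3.602.
Applying E = E° − (RT ln10/nF)·log Q gives +1.62 − (0.0542/2)(−3.602) = +1.718 V.

+1.718 V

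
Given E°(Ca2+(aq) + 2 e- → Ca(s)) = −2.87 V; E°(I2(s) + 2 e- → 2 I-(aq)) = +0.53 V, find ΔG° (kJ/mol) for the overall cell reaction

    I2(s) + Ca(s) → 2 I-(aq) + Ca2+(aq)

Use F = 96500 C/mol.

−656 kJ/mol

In the reaction as written I2(s) is reduced, so the I₂/I⁻ couple is the cathode and Ca²⁺/Ca is the anode.
E°cell = +0.53 − (−2.87) = +3.40 V; balancing electrons gives n = 2.
ΔG° = −nFE°cell = −(2)(96500)(+3.40) J/mol = −656 kJ/mol.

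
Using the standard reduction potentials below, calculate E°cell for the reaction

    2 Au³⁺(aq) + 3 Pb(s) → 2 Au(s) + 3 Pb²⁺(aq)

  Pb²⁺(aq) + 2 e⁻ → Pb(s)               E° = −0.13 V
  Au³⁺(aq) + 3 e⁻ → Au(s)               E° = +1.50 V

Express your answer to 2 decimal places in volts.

Au³⁺(aq) gains electrons, so the Au³⁺/Au couple is the cathode; the Pb²⁺/Pb couple is the anode.
E°cell = E°(cathode) − E°(anode) = +1.50 − (−0.13) = +1.63 V.
The positive value indicates the reaction is spontaneous as written.

+1.63 V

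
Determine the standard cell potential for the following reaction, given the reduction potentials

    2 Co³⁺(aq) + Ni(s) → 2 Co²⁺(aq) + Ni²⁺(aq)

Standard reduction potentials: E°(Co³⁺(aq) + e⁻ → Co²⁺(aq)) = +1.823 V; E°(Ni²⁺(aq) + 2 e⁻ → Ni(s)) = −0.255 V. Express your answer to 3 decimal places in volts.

+2.078 V

Co³⁺(aq) gains electrons, so the Co³⁺/Co²⁺ couple is the cathode; the Ni²⁺/Ni couple is the anode.
E°cell = E°(cathode) − E°(anode) = +1.823 − (−0.255) = +2.078 V.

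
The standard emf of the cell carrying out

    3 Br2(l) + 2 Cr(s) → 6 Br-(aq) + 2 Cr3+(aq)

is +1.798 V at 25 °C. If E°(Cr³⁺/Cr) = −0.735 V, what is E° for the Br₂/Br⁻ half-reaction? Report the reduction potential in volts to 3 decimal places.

In the reaction as written the Br₂/Br⁻ couple is reduced (cathode) and Cr³⁺/Cr is oxidized (anode), so E°cell = E°(Br₂/Br⁻) − E°(Cr³⁺/Cr).
E°(Br₂/Br⁻) = E°cell + E°(anode) = +1.798 + (−0.735) = +1.063 V.

+1.063 V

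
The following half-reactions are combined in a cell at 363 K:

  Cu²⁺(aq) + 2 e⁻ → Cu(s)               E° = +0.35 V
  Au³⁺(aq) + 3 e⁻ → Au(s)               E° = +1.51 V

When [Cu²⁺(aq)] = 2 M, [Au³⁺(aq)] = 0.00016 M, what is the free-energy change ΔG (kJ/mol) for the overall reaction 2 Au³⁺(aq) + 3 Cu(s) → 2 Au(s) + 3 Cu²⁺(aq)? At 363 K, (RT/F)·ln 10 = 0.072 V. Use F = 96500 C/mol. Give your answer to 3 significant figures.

−613 kJ/mol

E°cell = +1.51 − (+0.35) = +1.16 V; the balanced reaction transfers n = 6 electrons.
Q = [Cu²⁺(aq)]^3 / [Au³⁺(aq)]^2 = 3.12×10^8, so log Q = 8.495 and E = +1.16 − (0.072/6)(8.495) = +1.0581 V.
ΔG = −nFE = −(6)(96500)(+1.0581) J/mol = −613 kJ/mol.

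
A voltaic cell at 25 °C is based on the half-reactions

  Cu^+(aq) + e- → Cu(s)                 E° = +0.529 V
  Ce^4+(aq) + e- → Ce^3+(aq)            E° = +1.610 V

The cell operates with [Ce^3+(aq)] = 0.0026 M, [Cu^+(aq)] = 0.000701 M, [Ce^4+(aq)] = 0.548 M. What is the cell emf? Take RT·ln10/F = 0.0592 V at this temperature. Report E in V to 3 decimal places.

Since E°(Ce⁴⁺/Ce³⁺) > E°(Cu⁺/Cu), Ce⁴⁺/Ce³⁺ serves as the cathode.
The standard potential is +1.610 − (+0.529) = +1.081 V and the balanced reaction transfers n = 1 electron.
The balanced reaction is Ce^4+(aq) + Cu(s) → Ce^3+(aq) + Cu^+(aq), so Q = ([Ce^3+(aq)]·[Cu^+(aq)]) / [Ce^4+(aq)] = 3.33×10^−6 and log Q = −5.478.
E = E° − (0.0592/n)·log Q = +1.081 − (0.0592/1)(−5.478) = +1.405 V.

+1.405 V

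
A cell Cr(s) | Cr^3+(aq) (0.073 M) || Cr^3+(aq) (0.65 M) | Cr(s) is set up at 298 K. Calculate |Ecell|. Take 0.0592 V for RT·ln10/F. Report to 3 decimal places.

0.019 V

For a concentration cell E°cell = 0, since both electrodes use the same couple.
The compartment with the higher Cr^3+(aq) concentration (0.65 M) acts as the cathode; ions are reduced there and produced at the dilute (0.073 M) anode.
With n = 3, Ecell = −(0.0592/3)·log([dilute]/[conc]) = −(0.0592/3)·log(0.073/0.65) = +0.019 V.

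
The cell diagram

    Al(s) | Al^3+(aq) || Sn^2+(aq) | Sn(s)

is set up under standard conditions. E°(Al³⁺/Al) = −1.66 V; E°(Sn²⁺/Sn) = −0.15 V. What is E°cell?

By convention the left-hand electrode in cell notation is the anode (oxidation) and the right-hand electrode is the cathode (reduction).
E°cell = E°(right) − E°(left) = −0.15 − (−1.66) = +1.51 V.

+1.51 V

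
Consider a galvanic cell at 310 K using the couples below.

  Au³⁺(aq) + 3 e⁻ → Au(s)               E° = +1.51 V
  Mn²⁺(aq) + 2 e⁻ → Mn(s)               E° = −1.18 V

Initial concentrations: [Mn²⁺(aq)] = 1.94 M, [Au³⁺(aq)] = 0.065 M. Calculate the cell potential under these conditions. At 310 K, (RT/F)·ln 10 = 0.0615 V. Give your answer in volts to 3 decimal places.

Au³⁺/Au is reduced (cathode, E° = +1.51 V) and Mn²⁺/Mn is oxidized (anode).
E°cell = E°cat − E°an = +1.51 − (−1.18) = +2.69 V; n = 6.
Balancing gives 2 Au³⁺(aq) + 3 Mn(s) → 2 Au(s) + 3 Mn²⁺(aq); hence Q = [Mn²⁺(aq)]^3 / [Au³⁺(aq)]^2 = 1.73×10^3 (log Q = 3.238).
Applying E = E° − (RT ln10/nF)·log Q gives +2.69 − (0.0615/6)(3.238) = +2.657 V.

+2.657 V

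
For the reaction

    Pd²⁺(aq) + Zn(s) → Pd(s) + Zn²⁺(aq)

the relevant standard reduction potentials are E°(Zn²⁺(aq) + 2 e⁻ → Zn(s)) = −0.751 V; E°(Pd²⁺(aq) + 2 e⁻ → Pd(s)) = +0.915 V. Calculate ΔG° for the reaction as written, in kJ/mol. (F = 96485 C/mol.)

−321 kJ/mol

In the reaction as written Pd²⁺(aq) is reduced, so the Pd²⁺/Pd couple is the cathode and Zn²⁺/Zn is the anode.
E°cell = +0.915 − (−0.751) = +1.666 V; balancing electrons gives n = 2.
ΔG° = −nFE°cell = −(2)(96485)(+1.666) J/mol = −321 kJ/mol.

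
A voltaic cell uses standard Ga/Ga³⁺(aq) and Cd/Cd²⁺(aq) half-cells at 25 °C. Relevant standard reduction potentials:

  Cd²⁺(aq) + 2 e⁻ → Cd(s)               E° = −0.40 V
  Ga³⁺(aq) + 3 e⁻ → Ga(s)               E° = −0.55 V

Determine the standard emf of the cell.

Of the two couples in this cell, the one with the more positive reduction potential is reduced at the cathode: here that is Cd²⁺/Cd (−0.40 V); Ga³⁺/Ga (−0.55 V) is the anode.
E°cell = E°(cathode) − E°(anode) = −0.40 − (−0.55) = +0.15 V.

+0.15 V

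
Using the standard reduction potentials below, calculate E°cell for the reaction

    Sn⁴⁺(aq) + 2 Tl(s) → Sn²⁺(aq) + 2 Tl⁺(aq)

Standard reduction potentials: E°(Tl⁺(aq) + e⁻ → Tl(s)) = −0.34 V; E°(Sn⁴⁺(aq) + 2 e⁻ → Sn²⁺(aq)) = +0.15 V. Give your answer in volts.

+0.49 V

Sn⁴⁺(aq) gains electrons, so the Sn⁴⁺/Sn²⁺ couple is the cathode; the Tl⁺/Tl couple is the anode.
E°cell = E°(cathode) − E°(anode) = +0.15 − (−0.34) = +0.49 V.
The positive value indicates the reaction is spontaneous as written.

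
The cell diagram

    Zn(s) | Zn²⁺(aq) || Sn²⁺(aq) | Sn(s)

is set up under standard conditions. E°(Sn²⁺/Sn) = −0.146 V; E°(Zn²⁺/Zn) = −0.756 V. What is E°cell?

+0.610 V

By convention the left-hand electrode in cell notation is the anode (oxidation) and the right-hand electrode is the cathode (reduction).
E°cell = E°(right) − E°(left) = −0.146 − (−0.756) = +0.610 V.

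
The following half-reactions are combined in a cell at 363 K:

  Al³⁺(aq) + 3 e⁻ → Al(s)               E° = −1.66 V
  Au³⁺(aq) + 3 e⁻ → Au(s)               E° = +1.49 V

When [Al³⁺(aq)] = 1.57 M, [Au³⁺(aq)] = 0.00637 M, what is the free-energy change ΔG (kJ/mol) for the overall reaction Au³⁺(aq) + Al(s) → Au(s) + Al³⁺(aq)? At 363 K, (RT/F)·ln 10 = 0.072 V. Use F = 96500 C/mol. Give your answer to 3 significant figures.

With Au³⁺/Au reduced at the cathode, E°cell = +1.49 − (−1.66) = +3.15 V and n = 3.
The reaction quotient is [Al³⁺(aq)] / [Au³⁺(aq)] = 246; by Nernst, E = +3.15 − (0.072/3)(2.392) = +3.0926 V.
Finally ΔG = −nFE = −(3)(96500 C/mol)(+3.0926 V) = −895 kJ/mol.

−895 kJ/mol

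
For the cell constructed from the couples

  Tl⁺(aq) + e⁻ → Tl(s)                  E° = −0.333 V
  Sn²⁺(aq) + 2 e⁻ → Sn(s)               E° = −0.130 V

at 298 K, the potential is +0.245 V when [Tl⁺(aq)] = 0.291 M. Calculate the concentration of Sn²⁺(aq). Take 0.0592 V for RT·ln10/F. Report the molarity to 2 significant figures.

Sn²⁺/Sn is the cathode (higher E°); E°cell = −0.130 − (−0.333) = +0.203 V with n = 2.
Rearranging E = E° − (0.0592/n)·log Q gives log Q = 2(+0.203 − (+0.245))/0.0592 = −1.419.
The balanced reaction is Sn²⁺(aq) + 2 Tl(s) → Sn(s) + 2 Tl⁺(aq), so Q = [Tl⁺(aq)]^2 / [Sn²⁺(aq)].
Solving for the unknown gives log [Sn²⁺(aq)] = 0.347, so [Sn²⁺(aq)] ≈ 2.2 M.

2.2 M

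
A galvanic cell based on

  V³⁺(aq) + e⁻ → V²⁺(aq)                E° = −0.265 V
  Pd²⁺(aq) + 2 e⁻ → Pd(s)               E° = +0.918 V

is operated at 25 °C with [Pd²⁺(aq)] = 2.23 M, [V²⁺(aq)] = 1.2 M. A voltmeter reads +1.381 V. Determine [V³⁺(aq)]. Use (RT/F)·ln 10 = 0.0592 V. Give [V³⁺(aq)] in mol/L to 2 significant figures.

The Pd²⁺/Pd couple has the larger reduction potential, so it is the cathode: E°cell = +0.918 − (−0.265) = +1.183 V and n = 2.
Rearranging E = E° − (0.0592/n)·log Q gives log Q = 2(+1.183 − (+1.381))/0.0592 = −6.689.
Balancing electrons gives Pd²⁺(aq) + 2 V²⁺(aq) → Pd(s) + 2 V³⁺(aq); thus Q = [V³⁺(aq)]^2 / ([Pd²⁺(aq)]·[V²⁺(aq)]^2).
Substituting the known concentrations and solving, log [V³⁺(aq)] = −3.091 and [V³⁺(aq)] = 0.00081 M.

0.00081 M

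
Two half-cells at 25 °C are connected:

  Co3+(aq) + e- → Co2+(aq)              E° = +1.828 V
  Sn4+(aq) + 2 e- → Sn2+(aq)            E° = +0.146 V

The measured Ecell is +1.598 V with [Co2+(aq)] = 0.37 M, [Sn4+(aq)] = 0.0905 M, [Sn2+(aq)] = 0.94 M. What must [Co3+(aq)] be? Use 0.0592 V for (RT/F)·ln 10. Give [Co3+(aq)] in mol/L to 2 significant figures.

With Co³⁺/Co²⁺ at the cathode and Sn⁴⁺/Sn²⁺ at the anode, E°cell = +1.828 − (+0.146) = +1.682 V (n = 2).
Since E = E° − (0.0592/n)·log Q, log Q = n(E° − E)/0.0592 = 2.838.
For 2 Co3+(aq) + Sn2+(aq) → 2 Co2+(aq) + Sn4+(aq), the reaction quotient is Q = ([Co2+(aq)]^2·[Sn4+(aq)]) / ([Co3+(aq)]^2·[Sn2+(aq)]).
Substituting the known concentrations and solving, log [Co3+(aq)] = −2.359 and [Co3+(aq)] = 0.0044 M.

0.0044 M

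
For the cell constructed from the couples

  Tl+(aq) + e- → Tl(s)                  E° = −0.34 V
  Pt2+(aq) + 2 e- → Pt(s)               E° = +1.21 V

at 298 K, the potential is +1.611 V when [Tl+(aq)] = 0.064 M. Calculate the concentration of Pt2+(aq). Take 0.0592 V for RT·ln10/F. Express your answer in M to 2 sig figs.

0.47 M

The Pt²⁺/Pt couple has the larger reduction potential, so it is the cathode: E°cell = +1.21 − (−0.34) = +1.55 V and n = 2.
From the Nernst equation, log Q = n(E° − E)/0.0592 = 2·(+1.55 − (+1.611))/0.0592 = −2.061.
The balanced reaction is Pt2+(aq) + 2 Tl(s) → Pt(s) + 2 Tl+(aq), so Q = [Tl+(aq)]^2 / [Pt2+(aq)].
Isolating [Pt2+(aq)] in Q = 10^{−2.061} yields log [Pt2+(aq)] = −0.327, i.e. 0.47 M.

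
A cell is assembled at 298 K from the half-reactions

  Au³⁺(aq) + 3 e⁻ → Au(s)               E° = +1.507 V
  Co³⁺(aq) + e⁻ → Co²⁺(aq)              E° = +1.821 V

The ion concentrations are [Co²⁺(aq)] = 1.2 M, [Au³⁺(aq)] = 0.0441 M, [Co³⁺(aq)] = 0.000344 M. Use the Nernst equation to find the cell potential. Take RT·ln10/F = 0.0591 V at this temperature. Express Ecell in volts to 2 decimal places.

Since E°(Co³⁺/Co²⁺) > E°(Au³⁺/Au), Co³⁺/Co²⁺ serves as the cathode.
The standard potential is +1.821 − (+1.507) = +0.314 V and the balanced reaction transfers n = 3 electrons.
For the overall reaction 3 Co³⁺(aq) + Au(s) → 3 Co²⁺(aq) + Au³⁺(aq), Q = ([Co²⁺(aq)]^3·[Au³⁺(aq)]) / [Co³⁺(aq)]^3 = 1.87×10^9, giving log Q = 9.272.
Applying E = E° − (RT ln10/nF)·log Q gives +0.314 − (0.0591/3)(9.272) = +0.13 V.

+0.13 V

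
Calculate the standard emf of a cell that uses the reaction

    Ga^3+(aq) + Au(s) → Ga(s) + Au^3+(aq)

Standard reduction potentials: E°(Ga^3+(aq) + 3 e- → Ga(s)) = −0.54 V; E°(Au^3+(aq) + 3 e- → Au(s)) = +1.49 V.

In the reaction as written, Ga^3+(aq) is reduced (cathode) and Au^3+(aq) is produced by oxidation at the anode.
E°cell = E°(cathode) − E°(anode) = −0.54 − (+1.49) = −2.03 V.

−2.03 V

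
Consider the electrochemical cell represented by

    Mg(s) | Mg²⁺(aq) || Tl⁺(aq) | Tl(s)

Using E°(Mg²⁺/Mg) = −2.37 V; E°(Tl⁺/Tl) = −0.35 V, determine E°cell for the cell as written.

+2.02 V

By convention the left-hand electrode in cell notation is the anode (oxidation) and the right-hand electrode is the cathode (reduction).
E°cell = E°(right) − E°(left) = −0.35 − (−2.37) = +2.02 V.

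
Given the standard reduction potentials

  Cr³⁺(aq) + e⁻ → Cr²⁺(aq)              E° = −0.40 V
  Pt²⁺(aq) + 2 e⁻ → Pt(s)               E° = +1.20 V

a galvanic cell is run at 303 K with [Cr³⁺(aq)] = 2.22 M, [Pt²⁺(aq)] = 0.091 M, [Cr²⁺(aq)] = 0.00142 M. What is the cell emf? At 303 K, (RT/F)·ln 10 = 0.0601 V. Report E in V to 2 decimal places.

+1.38 V

Since E°(Pt²⁺/Pt) > E°(Cr³⁺/Cr²⁺), Pt²⁺/Pt serves as the cathode.
E°cell = E°cat − E°an = +1.20 − (−0.40) = +1.60 V; n = 2.
For the overall reaction Pt²⁺(aq) + 2 Cr²⁺(aq) → Pt(s) + 2 Cr³⁺(aq), Q = [Cr³⁺(aq)]^2 / ([Pt²⁺(aq)]·[Cr²⁺(aq)]^2) = 2.69×10^7, giving log Q = 7.429.
E = E° − (0.0601/n)·log Q = +1.60 − (0.0601/2)(7.429) = +1.38 V.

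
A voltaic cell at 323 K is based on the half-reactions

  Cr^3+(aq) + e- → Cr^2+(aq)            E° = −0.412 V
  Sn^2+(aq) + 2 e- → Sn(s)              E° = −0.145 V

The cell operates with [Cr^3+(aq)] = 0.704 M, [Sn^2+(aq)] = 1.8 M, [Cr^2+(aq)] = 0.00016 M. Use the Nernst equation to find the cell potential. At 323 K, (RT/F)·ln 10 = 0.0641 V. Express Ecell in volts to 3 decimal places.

Sn²⁺/Sn is reduced (cathode, E° = −0.145 V) and Cr³⁺/Cr²⁺ is oxidized (anode).
E°cell = E°cat − E°an = −0.145 − (−0.412) = +0.267 V; n = 2.
For the overall reaction Sn^2+(aq) + 2 Cr^2+(aq) → Sn(s) + 2 Cr^3+(aq), Q = [Cr^3+(aq)]^2 / ([Sn^2+(aq)]·[Cr^2+(aq)]^2) = 1.08×10^7, giving log Q = 7.032.
Applying E = E° − (RT ln10/nF)·log Q gives +0.267 − (0.0641/2)(7.032) = +0.042 V.

+0.042 V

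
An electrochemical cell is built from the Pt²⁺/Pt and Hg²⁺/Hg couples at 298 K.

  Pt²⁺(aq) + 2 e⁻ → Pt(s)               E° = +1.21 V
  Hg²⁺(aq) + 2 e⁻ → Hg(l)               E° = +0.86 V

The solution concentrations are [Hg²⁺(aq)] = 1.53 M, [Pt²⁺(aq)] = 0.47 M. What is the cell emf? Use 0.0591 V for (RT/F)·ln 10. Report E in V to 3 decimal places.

Pt²⁺/Pt is reduced (cathode, E° = +1.21 V) and Hg²⁺/Hg is oxidized (anode).
The standard potential is +1.21 − (+0.86) = +0.35 V and the balanced reaction transfers n = 2 electrons.
The balanced reaction is Pt²⁺(aq) + Hg(l) → Pt(s) + Hg²⁺(aq), so Q = [Hg²⁺(aq)] / [Pt²⁺(aq)] = 3.26 and log Q = 0.513.
E = E° − (0.0591/n)·log Q = +0.35 − (0.0591/2)(0.513) = +0.335 V.

+0.335 V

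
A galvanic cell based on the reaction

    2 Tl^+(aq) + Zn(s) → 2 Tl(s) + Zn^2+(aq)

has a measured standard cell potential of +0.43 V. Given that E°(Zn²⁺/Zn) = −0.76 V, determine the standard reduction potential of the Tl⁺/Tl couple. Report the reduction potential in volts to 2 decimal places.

−0.33 V

In the reaction as written the Tl⁺/Tl couple is reduced (cathode) and Zn²⁺/Zn is oxidized (anode), so E°cell = E°(Tl⁺/Tl) − E°(Zn²⁺/Zn).
E°(Tl⁺/Tl) = E°cell + E°(anode) = +0.43 + (−0.76) = −0.33 V.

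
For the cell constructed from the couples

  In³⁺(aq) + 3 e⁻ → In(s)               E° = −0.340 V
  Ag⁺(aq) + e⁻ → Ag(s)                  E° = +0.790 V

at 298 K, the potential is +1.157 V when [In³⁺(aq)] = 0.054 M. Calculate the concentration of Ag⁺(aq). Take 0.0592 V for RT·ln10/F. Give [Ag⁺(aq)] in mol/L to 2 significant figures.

With Ag⁺/Ag at the cathode and In³⁺/In at the anode, E°cell = +0.790 − (−0.340) = +1.130 V (n = 3).
From the Nernst equation, log Q = n(E° − E)/0.0592 = 3·(+1.130 − (+1.157))/0.0592 = −1.368.
For 3 Ag⁺(aq) + In(s) → 3 Ag(s) + In³⁺(aq), the reaction quotient is Q = [In³⁺(aq)] / [Ag⁺(aq)]^3.
Isolating [Ag⁺(aq)] in Q = 10^{−1.368} yields log [Ag⁺(aq)] = 0.033, i.e. 1.1 M.

1.1 M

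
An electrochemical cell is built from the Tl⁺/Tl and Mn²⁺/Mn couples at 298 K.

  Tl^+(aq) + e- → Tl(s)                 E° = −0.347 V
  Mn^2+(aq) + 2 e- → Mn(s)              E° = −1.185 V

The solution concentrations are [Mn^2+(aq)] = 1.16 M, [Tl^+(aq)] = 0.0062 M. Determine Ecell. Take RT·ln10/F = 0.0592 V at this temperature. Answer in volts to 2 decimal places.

+0.71 V

Tl⁺/Tl is reduced (cathode, E° = −0.347 V) and Mn²⁺/Mn is oxidized (anode).
E°cell = −0.347 − (−1.185) = +0.838 V, with n = 2 electrons transferred.
For the overall reaction 2 Tl^+(aq) + Mn(s) → 2 Tl(s) + Mn^2+(aq), Q = [Mn^2+(aq)] / [Tl^+(aq)]^2 = 3.02×10^4, giving log Q = 4.480.
By the Nernst equation, E = +0.838 − (0.0592/2)·(4.480) = +0.71 V.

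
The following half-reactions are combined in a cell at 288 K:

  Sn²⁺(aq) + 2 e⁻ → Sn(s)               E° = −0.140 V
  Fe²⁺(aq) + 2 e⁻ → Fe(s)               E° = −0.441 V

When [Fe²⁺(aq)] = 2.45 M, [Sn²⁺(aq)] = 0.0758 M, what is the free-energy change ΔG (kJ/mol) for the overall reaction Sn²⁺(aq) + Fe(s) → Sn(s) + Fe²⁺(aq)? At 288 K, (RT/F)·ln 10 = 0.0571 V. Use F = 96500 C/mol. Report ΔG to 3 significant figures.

With Sn²⁺/Sn reduced at the cathode, E°cell = −0.140 − (−0.441) = +0.301 V and n = 2.
Here Q = [Fe²⁺(aq)] / [Sn²⁺(aq)] = 32.3 (log Q = 1.509), giving E = +0.301 − (0.0571/2)·(1.509) = +0.2579 V.
Finally ΔG = −nFE = −(2)(96500 C/mol)(+0.2579 V) = −49.8 kJ/mol.

−49.8 kJ/mol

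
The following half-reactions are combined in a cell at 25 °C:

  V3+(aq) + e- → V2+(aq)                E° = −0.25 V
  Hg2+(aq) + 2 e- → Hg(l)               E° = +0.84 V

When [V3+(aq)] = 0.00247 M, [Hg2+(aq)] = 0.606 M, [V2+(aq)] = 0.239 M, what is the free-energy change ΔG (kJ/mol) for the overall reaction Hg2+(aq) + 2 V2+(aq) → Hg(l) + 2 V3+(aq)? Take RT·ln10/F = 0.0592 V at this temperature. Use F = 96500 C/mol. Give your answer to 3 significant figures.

With Hg²⁺/Hg reduced at the cathode, E°cell = +0.84 − (−0.25) = +1.09 V and n = 2.
The reaction quotient is [V3+(aq)]^2 / ([Hg2+(aq)]·[V2+(aq)]^2) = 0.000176; by Nernst, E = +1.09 − (0.0592/2)(−3.754) = +1.2011 V.
Then ΔG = −nFE = −2 × 96500 × +1.2011 J/mol = −232 kJ/mol.

−232 kJ/mol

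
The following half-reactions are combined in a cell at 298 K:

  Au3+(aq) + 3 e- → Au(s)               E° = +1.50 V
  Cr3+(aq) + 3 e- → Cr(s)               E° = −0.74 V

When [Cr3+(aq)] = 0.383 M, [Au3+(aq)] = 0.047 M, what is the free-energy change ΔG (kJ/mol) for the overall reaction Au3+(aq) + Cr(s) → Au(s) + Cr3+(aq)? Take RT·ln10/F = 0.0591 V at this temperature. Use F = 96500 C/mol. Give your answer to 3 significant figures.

With Au³⁺/Au reduced at the cathode, E°cell = +1.50 − (−0.74) = +2.24 V and n = 3.
The reaction quotient is [Cr3+(aq)] / [Au3+(aq)] = 8.15; by Nernst, E = +2.24 − (0.0591/3)(0.911) = +2.2221 V.
Finally ΔG = −nFE = −(3)(96500 C/mol)(+2.2221 V) = −643 kJ/mol.

−643 kJ/mol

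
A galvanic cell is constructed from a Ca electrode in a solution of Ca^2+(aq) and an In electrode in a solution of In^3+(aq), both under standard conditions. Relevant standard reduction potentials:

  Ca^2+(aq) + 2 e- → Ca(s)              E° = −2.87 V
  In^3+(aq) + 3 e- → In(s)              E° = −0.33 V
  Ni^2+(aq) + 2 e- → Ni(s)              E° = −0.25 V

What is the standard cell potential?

Of the two couples in this cell, the one with the more positive reduction potential is reduced at the cathode: here that is In³⁺/In (−0.33 V); Ca²⁺/Ca (−2.87 V) is the anode.
E°cell = E°(cathode) − E°(anode) = −0.33 − (−2.87) = +2.54 V.

+2.54 V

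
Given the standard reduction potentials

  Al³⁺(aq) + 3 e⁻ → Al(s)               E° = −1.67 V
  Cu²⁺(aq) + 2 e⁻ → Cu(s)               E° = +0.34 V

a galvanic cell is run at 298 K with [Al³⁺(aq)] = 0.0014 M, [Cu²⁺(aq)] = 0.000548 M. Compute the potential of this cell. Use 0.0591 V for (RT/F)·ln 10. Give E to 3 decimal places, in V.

The Cu²⁺/Cu couple has the more positive E°, so it is the cathode; Al³⁺/Al is the anode.
E°cell = +0.34 − (−1.67) = +2.01 V, with n = 6 electrons transferred.
Balancing gives 3 Cu²⁺(aq) + 2 Al(s) → 3 Cu(s) + 2 Al³⁺(aq); hence Q = [Al³⁺(aq)]^2 / [Cu²⁺(aq)]^3 = 1.19×10^4 (log Q = 4.076).
E = E° − (0.0591/n)·log Q = +2.01 − (0.0591/6)(4.076) = +1.970 V.

+1.970 V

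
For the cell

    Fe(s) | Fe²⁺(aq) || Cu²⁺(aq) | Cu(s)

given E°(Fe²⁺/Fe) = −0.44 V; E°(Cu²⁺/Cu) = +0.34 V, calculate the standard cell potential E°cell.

+0.78 V

By convention the left-hand electrode in cell notation is the anode (oxidation) and the right-hand electrode is the cathode (reduction).
E°cell = E°(right) − E°(left) = +0.34 − (−0.44) = +0.78 V.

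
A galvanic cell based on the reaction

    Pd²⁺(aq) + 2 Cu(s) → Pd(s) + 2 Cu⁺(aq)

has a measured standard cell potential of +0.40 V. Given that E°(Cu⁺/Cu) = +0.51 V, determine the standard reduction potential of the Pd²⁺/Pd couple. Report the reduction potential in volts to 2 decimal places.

+0.91 V

In the reaction as written the Pd²⁺/Pd couple is reduced (cathode) and Cu⁺/Cu is oxidized (anode), so E°cell = E°(Pd²⁺/Pd) − E°(Cu⁺/Cu).
E°(Pd²⁺/Pd) = E°cell + E°(anode) = +0.40 + (+0.51) = +0.91 V.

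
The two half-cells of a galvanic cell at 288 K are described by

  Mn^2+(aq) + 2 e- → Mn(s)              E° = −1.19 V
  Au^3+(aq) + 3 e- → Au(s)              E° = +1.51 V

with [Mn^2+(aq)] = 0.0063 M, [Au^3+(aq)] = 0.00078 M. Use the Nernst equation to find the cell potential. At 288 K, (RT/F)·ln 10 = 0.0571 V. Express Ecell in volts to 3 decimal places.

+2.704 V

The Au³⁺/Au couple has the more positive E°, so it is the cathode; Mn²⁺/Mn is the anode.
The standard potential is +1.51 − (−1.19) = +2.70 V and the balanced reaction transfers n = 6 electrons.
The balanced reaction is 2 Au^3+(aq) + 3 Mn(s) → 2 Au(s) + 3 Mn^2+(aq), so Q = [Mn^2+(aq)]^3 / [Au^3+(aq)]^2 = 0.411 and log Q = −0.386.
By the Nernst equation, E = +2.70 − (0.0571/6)·(−0.386) = +2.704 V.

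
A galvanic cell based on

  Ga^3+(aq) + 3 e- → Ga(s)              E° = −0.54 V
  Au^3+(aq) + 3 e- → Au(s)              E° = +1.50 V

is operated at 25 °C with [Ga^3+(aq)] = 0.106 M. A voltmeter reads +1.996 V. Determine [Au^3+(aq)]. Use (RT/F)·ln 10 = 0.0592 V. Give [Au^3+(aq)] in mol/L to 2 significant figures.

0.00062 M

Au³⁺/Au is the cathode (higher E°); E°cell = +1.50 − (−0.54) = +2.04 V with n = 3.
From the Nernst equation, log Q = n(E° − E)/0.0592 = 3·(+2.04 − (+1.996))/0.0592 = 2.230.
Balancing electrons gives Au^3+(aq) + Ga(s) → Au(s) + Ga^3+(aq); thus Q = [Ga^3+(aq)] / [Au^3+(aq)].
Substituting the known concentrations and solving, log [Au^3+(aq)] = −3.205 and [Au^3+(aq)] = 0.00062 M.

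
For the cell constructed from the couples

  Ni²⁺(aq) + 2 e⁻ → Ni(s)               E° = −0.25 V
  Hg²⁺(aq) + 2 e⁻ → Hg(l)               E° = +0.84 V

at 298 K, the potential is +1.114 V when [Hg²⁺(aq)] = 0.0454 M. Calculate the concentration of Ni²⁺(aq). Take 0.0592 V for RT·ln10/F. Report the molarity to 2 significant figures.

Hg²⁺/Hg is the cathode (higher E°); E°cell = +0.84 − (−0.25) = +1.09 V with n = 2.
From the Nernst equation, log Q = n(E° − E)/0.0592 = 2·(+1.09 − (+1.114))/0.0592 = −0.811.
The balanced reaction is Hg²⁺(aq) + Ni(s) → Hg(l) + Ni²⁺(aq), so Q = [Ni²⁺(aq)] / [Hg²⁺(aq)].
Isolating [Ni²⁺(aq)] in Q = 10^{−0.811} yields log [Ni²⁺(aq)] = −2.154, i.e. 0.0070 M.

0.0070 M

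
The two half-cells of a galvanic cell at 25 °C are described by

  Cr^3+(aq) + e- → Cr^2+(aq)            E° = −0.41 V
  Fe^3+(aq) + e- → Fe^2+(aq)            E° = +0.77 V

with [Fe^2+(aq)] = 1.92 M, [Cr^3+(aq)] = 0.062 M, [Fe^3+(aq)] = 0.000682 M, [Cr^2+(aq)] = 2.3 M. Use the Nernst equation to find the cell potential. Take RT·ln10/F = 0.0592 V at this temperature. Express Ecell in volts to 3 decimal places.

Since E°(Fe³⁺/Fe²⁺) > E°(Cr³⁺/Cr²⁺), Fe³⁺/Fe²⁺ serves as the cathode.
E°cell = +0.77 − (−0.41) = +1.18 V, with n = 1 electron transferred.
The balanced reaction is Fe^3+(aq) + Cr^2+(aq) → Fe^2+(aq) + Cr^3+(aq), so Q = ([Fe^2+(aq)]·[Cr^3+(aq)]) / ([Fe^3+(aq)]·[Cr^2+(aq)]) = 75.9 and log Q = 1.880.
E = E° − (0.0592/n)·log Q = +1.18 − (0.0592/1)(1.880) = +1.069 V.

+1.069 V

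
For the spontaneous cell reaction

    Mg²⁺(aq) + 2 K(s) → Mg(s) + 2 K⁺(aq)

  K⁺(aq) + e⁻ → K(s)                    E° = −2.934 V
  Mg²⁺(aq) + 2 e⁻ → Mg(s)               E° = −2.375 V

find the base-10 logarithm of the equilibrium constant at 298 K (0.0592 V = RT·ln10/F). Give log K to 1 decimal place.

The Mg²⁺/Mg couple is reduced (cathode); E°cell = −2.375 − (−2.934) = +0.559 V with n = 2.
At equilibrium E = 0, so log K = nE°cell / 0.0592 = (2)(+0.559) / 0.0592 = 18.9.

log K = 18.9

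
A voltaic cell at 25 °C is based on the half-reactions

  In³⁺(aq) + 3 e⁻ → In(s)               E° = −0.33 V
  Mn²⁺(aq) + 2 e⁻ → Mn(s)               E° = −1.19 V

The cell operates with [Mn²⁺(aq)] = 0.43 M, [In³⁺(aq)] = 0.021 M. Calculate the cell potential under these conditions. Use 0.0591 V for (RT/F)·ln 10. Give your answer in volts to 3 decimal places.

+0.838 V

Since E°(In³⁺/In) > E°(Mn²⁺/Mn), In³⁺/In serves as the cathode.
E°cell = −0.33 − (−1.19) = +0.86 V, with n = 6 electrons transferred.
Balancing gives 2 In³⁺(aq) + 3 Mn(s) → 2 In(s) + 3 Mn²⁺(aq); hence Q = [Mn²⁺(aq)]^3 / [In³⁺(aq)]^2 = 180 (log Q = 2.256).
E = E° − (0.0591/n)·log Q = +0.86 − (0.0591/6)(2.256) = +0.838 V.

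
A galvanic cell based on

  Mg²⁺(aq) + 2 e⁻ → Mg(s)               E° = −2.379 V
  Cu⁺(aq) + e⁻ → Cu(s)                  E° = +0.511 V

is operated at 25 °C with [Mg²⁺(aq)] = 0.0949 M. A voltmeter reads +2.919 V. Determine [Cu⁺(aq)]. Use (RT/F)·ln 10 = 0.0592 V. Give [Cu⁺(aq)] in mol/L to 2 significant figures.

The Cu⁺/Cu couple has the larger reduction potential, so it is the cathode: E°cell = +0.511 − (−2.379) = +2.890 V and n = 2.
Since E = E° − (0.0592/n)·log Q, log Q = n(E° − E)/0.0592 = −0.980.
The balanced reaction is 2 Cu⁺(aq) + Mg(s) → 2 Cu(s) + Mg²⁺(aq), so Q = [Mg²⁺(aq)] / [Cu⁺(aq)]^2.
Isolating [Cu⁺(aq)] in Q = 10^{−0.980} yields log [Cu⁺(aq)] = −0.021, i.e. 0.95 M.

0.95 M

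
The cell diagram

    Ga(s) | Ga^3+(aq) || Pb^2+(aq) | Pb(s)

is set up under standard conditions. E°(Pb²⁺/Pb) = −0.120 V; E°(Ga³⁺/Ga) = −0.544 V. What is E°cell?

By convention the left-hand electrode in cell notation is the anode (oxidation) and the right-hand electrode is the cathode (reduction).
E°cell = E°(right) − E°(left) = −0.120 − (−0.544) = +0.424 V.

+0.424 V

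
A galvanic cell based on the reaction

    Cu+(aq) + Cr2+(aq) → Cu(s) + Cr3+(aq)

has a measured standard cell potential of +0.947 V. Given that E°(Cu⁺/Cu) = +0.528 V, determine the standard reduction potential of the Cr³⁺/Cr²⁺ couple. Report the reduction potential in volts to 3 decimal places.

−0.419 V

In the reaction as written the Cu⁺/Cu couple is reduced (cathode) and Cr³⁺/Cr²⁺ is oxidized (anode), so E°cell = E°(Cu⁺/Cu) − E°(Cr³⁺/Cr²⁺).
E°(Cr³⁺/Cr²⁺) = E°(cathode) − E°cell = +0.528 − (+0.947) = −0.419 V.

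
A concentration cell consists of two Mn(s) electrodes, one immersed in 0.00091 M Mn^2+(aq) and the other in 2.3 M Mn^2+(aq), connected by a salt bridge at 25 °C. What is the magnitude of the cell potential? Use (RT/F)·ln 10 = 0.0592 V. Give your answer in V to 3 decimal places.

0.101 V

For a concentration cell E°cell = 0, since both electrodes use the same couple.
The compartment with the higher Mn^2+(aq) concentration (2.3 M) acts as the cathode; ions are reduced there and produced at the dilute (0.00091 M) anode.
With n = 2, Ecell = −(0.0592/2)·log([dilute]/[conc]) = −(0.0592/2)·log(0.00091/2.3) = +0.101 V.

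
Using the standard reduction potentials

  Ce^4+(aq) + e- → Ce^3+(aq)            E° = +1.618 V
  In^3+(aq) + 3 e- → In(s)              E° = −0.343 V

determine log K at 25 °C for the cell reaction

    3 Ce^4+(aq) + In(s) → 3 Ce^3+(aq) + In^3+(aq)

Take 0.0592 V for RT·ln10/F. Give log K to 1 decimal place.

log K = 99.4

The Ce⁴⁺/Ce³⁺ couple is reduced (cathode); E°cell = +1.618 − (−0.343) = +1.961 V with n = 3.
At equilibrium E = 0, so log K = nE°cell / 0.0592 = (3)(+1.961) / 0.0592 = 99.4.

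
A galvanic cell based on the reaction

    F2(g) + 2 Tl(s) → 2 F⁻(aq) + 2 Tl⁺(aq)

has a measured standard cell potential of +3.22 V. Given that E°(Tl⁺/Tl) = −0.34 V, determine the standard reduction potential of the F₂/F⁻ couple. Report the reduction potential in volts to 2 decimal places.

In the reaction as written the F₂/F⁻ couple is reduced (cathode) and Tl⁺/Tl is oxidized (anode), so E°cell = E°(F₂/F⁻) − E°(Tl⁺/Tl).
E°(F₂/F⁻) = E°cell + E°(anode) = +3.22 + (−0.34) = +2.88 V.

+2.88 V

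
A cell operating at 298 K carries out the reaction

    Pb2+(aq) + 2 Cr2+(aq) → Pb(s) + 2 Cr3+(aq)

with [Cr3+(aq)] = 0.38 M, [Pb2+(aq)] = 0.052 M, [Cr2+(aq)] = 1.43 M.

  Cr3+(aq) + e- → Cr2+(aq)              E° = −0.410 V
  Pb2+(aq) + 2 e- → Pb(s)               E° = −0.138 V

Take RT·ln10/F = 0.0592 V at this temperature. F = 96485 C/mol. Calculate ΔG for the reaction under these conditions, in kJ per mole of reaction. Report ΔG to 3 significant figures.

−51.7 kJ/mol

E°cell = −0.138 − (−0.410) = +0.272 V; the balanced reaction transfers n = 2 electrons.
Here Q = [Cr3+(aq)]^2 / ([Pb2+(aq)]·[Cr2+(aq)]^2) = 1.36 (log Q = 0.133), giving E = +0.272 − (0.0592/2)·(0.133) = +0.2681 V.
Finally ΔG = −nFE = −(2)(96485 C/mol)(+0.2681 V) = −51.7 kJ/mol.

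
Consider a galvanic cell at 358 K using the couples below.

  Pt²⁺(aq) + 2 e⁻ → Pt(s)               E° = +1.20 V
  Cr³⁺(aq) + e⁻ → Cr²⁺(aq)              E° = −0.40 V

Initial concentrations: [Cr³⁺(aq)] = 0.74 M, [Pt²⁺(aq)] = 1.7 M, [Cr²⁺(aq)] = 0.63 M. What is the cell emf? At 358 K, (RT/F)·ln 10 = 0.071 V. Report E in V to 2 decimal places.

Pt²⁺/Pt is reduced (cathode, E° = +1.20 V) and Cr³⁺/Cr²⁺ is oxidized (anode).
E°cell = E°cat − E°an = +1.20 − (−0.40) = +1.60 V; n = 2.
Balancing gives Pt²⁺(aq) + 2 Cr²⁺(aq) → Pt(s) + 2 Cr³⁺(aq); hence Q = [Cr³⁺(aq)]^2 / ([Pt²⁺(aq)]·[Cr²⁺(aq)]^2) = 0.812 (log Q = −0.091).
By the Nernst equation, E = +1.60 − (0.071/2)·(−0.091) = +1.60 V.

+1.60 V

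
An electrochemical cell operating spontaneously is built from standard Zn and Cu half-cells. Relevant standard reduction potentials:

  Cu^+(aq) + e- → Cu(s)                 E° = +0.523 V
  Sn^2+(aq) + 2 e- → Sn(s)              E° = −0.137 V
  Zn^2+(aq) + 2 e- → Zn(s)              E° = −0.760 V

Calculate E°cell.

+1.283 V

The Cu⁺/Cu couple has the higher E°, so Cu ion is reduced (cathode) and Zn is oxidized (anode).
E°cell = E°(cathode) − E°(anode) = +0.523 − (−0.760) = +1.283 V.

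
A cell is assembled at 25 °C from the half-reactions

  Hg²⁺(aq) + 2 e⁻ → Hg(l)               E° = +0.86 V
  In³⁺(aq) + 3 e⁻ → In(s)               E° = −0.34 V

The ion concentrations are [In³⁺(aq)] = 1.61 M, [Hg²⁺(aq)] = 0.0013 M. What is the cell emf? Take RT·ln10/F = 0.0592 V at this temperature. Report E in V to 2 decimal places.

+1.11 V

Hg²⁺/Hg is reduced (cathode, E° = +0.86 V) and In³⁺/In is oxidized (anode).
E°cell = E°cat − E°an = +0.86 − (−0.34) = +1.20 V; n = 6.
The balanced reaction is 3 Hg²⁺(aq) + 2 In(s) → 3 Hg(l) + 2 In³⁺(aq), so Q = [In³⁺(aq)]^2 / [Hg²⁺(aq)]^3 = 1.18×10^9 and log Q = 9.072.
By the Nernst equation, E = +1.20 − (0.0592/6)·(9.072) = +1.11 V.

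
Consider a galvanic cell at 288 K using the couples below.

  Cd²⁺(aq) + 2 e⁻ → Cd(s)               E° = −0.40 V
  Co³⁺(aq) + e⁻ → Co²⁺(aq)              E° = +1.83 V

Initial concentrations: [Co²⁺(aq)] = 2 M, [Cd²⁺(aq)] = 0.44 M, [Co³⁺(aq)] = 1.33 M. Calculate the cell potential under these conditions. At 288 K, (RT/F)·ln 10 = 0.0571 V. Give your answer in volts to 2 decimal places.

+2.23 V

Co³⁺/Co²⁺ is reduced (cathode, E° = +1.83 V) and Cd²⁺/Cd is oxidized (anode).
E°cell = E°cat − E°an = +1.83 − (−0.40) = +2.23 V; n = 2.
The balanced reaction is 2 Co³⁺(aq) + Cd(s) → 2 Co²⁺(aq) + Cd²⁺(aq), so Q = ([Co²⁺(aq)]^2·[Cd²⁺(aq)]) / [Co³⁺(aq)]^2 = 0.995 and log Q = −0.002.
Applying E = E° − (RT ln10/nF)·log Q gives +2.23 − (0.0571/2)(−0.002) = +2.23 V.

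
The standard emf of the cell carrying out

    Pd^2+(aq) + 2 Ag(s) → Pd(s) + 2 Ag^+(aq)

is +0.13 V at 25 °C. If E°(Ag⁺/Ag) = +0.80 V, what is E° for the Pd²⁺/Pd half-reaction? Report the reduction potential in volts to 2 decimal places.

+0.93 V

In the reaction as written the Pd²⁺/Pd couple is reduced (cathode) and Ag⁺/Ag is oxidized (anode), so E°cell = E°(Pd²⁺/Pd) − E°(Ag⁺/Ag).
E°(Pd²⁺/Pd) = E°cell + E°(anode) = +0.13 + (+0.80) = +0.93 V.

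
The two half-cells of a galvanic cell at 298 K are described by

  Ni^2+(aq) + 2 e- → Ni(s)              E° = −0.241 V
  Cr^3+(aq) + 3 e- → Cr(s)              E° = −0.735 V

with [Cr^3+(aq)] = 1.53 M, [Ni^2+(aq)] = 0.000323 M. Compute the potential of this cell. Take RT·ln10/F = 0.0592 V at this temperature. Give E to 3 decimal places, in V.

+0.387 V

Ni²⁺/Ni is reduced (cathode, E° = −0.241 V) and Cr³⁺/Cr is oxidized (anode).
The standard potential is −0.241 − (−0.735) = +0.494 V and the balanced reaction transfers n = 6 electrons.
Balancing gives 3 Ni^2+(aq) + 2 Cr(s) → 3 Ni(s) + 2 Cr^3+(aq); hence Q = [Cr^3+(aq)]^2 / [Ni^2+(aq)]^3 = 6.95×10^10 (log Q = 10.842).
Applying E = E° − (RT ln10/nF)·log Q gives +0.494 − (0.0592/6)(10.842) = +0.387 V.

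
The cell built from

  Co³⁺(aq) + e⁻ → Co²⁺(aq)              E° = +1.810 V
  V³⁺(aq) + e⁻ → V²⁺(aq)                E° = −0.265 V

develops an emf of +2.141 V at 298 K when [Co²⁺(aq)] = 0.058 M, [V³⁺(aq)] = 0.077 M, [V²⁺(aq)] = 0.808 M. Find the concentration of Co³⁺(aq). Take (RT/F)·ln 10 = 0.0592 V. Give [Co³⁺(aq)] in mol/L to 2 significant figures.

Co³⁺/Co²⁺ is the cathode (higher E°); E°cell = +1.810 − (−0.265) = +2.075 V with n = 1.
Rearranging E = E° − (0.0592/n)·log Q gives log Q = 1(+2.075 − (+2.141))/0.0592 = −1.115.
The balanced reaction is Co³⁺(aq) + V²⁺(aq) → Co²⁺(aq) + V³⁺(aq), so Q = ([Co²⁺(aq)]·[V³⁺(aq)]) / ([Co³⁺(aq)]·[V²⁺(aq)]).
Isolating [Co³⁺(aq)] in Q = 10^{−1.115} yields log [Co³⁺(aq)] = −1.142, i.e. 0.072 M.

0.072 M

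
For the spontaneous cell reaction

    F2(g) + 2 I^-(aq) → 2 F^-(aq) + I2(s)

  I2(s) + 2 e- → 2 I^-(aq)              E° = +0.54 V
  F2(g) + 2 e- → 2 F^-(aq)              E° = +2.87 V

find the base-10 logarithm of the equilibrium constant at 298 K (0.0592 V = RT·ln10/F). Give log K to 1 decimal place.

log K = 78.7

The F₂/F⁻ couple is reduced (cathode); E°cell = +2.87 − (+0.54) = +2.33 V with n = 2.
At equilibrium E = 0, so log K = nE°cell / 0.0592 = (2)(+2.33) / 0.0592 = 78.7.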